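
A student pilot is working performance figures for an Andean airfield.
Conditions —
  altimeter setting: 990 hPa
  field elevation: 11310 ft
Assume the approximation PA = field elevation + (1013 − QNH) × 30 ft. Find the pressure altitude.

Pressure correction = (1013 − 990) × 30 = +690 ft.
Pressure altitude = 11310 + (+690) = 12000 ft.

12000 ft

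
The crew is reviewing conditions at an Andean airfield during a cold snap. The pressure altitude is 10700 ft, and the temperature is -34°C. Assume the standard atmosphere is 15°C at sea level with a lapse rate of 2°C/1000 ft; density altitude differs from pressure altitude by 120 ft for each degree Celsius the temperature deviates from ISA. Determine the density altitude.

7388 ft

ISA temperature at 10700 ft = 15 − 2 × (10700/1000) = -6.4°C.
ISA deviation = -34 − (-6.4) = -27.6°C.
Density altitude = 10700 + 120 × (-27.6) = 10700 + (-3312) = 7388 ft.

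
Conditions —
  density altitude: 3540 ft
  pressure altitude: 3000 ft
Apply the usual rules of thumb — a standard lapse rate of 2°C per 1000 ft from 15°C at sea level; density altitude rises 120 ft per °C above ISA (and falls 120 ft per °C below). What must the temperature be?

Density altitude − pressure altitude = 3540 − 3000 = +540 ft.
At 120 ft/°C that is an ISA deviation of 540/120 = +4.5°C.
ISA temperature at 3000 ft = 15 − 2 × (3000/1000) = 9°C.
OAT = ISA + deviation = 9 + (+4.5) = 13.5°C.

13.5°C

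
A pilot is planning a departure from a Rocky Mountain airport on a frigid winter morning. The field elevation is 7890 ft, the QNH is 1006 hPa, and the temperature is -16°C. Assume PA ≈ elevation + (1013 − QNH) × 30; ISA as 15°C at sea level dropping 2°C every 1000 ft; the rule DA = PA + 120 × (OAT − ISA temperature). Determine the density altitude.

6324 ft

Pressure altitude = 7890 + (1013 − 1006) × 30 = 7890 + (+210) = 8100 ft.
ISA temperature at 8100 ft = 15 − 2 × (8100/1000) = -1.2°C.
ISA deviation = -16 − (-1.2) = -14.8°C.
Density altitude = 8100 + 120 × (-14.8) = 6324 ft.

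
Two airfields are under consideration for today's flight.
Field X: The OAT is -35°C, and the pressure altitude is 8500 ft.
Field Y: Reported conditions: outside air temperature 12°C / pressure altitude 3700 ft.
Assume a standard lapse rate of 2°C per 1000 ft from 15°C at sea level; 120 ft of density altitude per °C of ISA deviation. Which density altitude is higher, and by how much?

Field X: ISA temp = -2°C, deviation -33°C, DA = 8500 + 120 × (-33) = 4540 ft.
Field Y: ISA temp = 7.6°C, deviation +4.4°C, DA = 3700 + 120 × 4.4 = 4228 ft.
Field X is higher by 4540 − 4228 = 312 ft.

Field X by 312 ft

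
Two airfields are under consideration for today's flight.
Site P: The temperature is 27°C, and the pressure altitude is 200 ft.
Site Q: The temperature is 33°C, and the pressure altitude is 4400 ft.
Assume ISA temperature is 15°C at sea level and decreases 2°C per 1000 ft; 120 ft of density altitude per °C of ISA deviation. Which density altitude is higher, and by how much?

Site P: ISA temp = 14.6°C, deviation +12.4°C, DA = 200 + 120 × 12.4 = 1688 ft.
Site Q: ISA temp = 6.2°C, deviation +26.8°C, DA = 4400 + 120 × 26.8 = 7616 ft.
Site Q is higher by 7616 − 1688 = 5928 ft.

Site Q by 5928 ft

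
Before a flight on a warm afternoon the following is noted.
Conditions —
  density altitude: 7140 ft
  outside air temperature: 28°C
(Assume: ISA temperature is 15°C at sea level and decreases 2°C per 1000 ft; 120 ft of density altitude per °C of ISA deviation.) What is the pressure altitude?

4500 ft

DA = PA + 120 × (OAT − (15 − 2·PA/1000)) = PA + 120·OAT − 1800 + 0.24·PA = 1.24·PA + 120·OAT − 1800.
So 1.24·PA = 7140 − 120 × 28 + 1800 = 5580.
PA = 5580 / 1.24 = 4500 ft.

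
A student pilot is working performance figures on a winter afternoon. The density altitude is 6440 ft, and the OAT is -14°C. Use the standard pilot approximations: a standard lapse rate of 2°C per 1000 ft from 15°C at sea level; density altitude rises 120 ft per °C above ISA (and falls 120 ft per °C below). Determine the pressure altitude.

8000 ft

DA = PA + 120 × (OAT − (15 − 2·PA/1000)) = PA + 120·OAT − 1800 + 0.24·PA = 1.24·PA + 120·OAT − 1800.
So 1.24·PA = 6440 − 120 × (-14) + 1800 = 9920.
PA = 9920 / 1.24 = 8000 ft.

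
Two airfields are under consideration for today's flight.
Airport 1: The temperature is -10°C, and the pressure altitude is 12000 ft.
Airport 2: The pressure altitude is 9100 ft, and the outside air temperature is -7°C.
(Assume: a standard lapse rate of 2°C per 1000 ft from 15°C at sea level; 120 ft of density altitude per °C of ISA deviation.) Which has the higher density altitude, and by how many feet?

Airport 1: ISA temp = -9°C, deviation -1°C, DA = 12000 + 120 × (-1) = 11880 ft.
Airport 2: ISA temp = -3.2°C, deviation -3.8°C, DA = 9100 + 120 × (-3.8) = 8644 ft.
Airport 1 is higher by 11880 − 8644 = 3236 ft.

Airport 1 by 3236 ft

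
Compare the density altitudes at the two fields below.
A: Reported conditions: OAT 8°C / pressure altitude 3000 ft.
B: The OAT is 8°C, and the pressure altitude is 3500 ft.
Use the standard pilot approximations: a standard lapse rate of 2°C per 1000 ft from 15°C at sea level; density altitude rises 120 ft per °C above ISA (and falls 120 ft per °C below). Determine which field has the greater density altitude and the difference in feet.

A: ISA temp = 9°C, deviation -1°C, DA = 3000 + 120 × (-1) = 2880 ft.
B: ISA temp = 8°C, deviation 0°C, DA = 3500 + 120 × 0 = 3500 ft.
B is higher by 3500 − 2880 = 620 ft.

B by 620 ft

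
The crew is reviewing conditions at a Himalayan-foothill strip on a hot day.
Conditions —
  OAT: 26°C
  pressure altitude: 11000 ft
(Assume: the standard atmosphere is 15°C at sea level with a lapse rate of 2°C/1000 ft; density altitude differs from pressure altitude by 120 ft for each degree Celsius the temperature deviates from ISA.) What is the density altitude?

14960 ft

ISA temperature at 11000 ft = 15 − 2 × (11000/1000) = -7°C.
ISA deviation = 26 − (-7) = +33°C.
Density altitude = 11000 + 120 × (33) = 11000 + (+3960) = 14960 ft.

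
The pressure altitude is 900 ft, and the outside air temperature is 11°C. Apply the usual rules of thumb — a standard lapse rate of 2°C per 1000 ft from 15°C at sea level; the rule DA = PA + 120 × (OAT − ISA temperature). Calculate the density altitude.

ISA temperature at 900 ft = 15 − 2 × (900/1000) = 13.2°C.
ISA deviation = 11 − 13.2 = -2.2°C.
Density altitude = 900 + 120 × (-2.2) = 900 + (-264) = 636 ft.

636 ft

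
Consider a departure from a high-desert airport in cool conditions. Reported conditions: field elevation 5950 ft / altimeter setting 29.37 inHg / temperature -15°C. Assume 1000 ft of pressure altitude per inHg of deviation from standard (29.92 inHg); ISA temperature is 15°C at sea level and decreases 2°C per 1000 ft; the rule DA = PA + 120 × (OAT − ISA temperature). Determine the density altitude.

4460 ft

Pressure altitude = 5950 + (29.92 − 29.37) × 1000 = 5950 + (+550) = 6500 ft.
ISA temperature at 6500 ft = 15 − 2 × (6500/1000) = 2°C.
ISA deviation = -15 − 2 = -17°C.
Density altitude = 6500 + 120 × (-17) = 4460 ft.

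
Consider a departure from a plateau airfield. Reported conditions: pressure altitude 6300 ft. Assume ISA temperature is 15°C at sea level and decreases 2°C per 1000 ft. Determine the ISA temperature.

ISA temperature = 15 − 2 × (6300/1000) = 15 − 12.6 = 2.4°C.

2.4°C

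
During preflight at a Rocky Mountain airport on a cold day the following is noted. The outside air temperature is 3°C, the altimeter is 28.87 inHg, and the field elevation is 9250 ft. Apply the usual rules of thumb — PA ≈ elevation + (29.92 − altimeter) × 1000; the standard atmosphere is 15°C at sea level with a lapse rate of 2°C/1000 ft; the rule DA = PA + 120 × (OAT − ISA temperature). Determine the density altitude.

11332 ft

Pressure altitude = 9250 + (29.92 − 28.87) × 1000 = 9250 + (+1050) = 10300 ft.
ISA temperature at 10300 ft = 15 − 2 × (10300/1000) = -5.6°C.
ISA deviation = 3 − (-5.6) = +8.6°C.
Density altitude = 10300 + 120 × (8.6) = 11332 ft.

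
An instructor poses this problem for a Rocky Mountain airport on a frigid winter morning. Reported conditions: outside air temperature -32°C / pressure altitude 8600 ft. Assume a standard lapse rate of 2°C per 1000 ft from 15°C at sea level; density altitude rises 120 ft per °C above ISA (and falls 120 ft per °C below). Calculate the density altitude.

ISA temperature at 8600 ft = 15 − 2 × (8600/1000) = -2.2°C.
ISA deviation = -32 − (-2.2) = -29.8°C.
Density altitude = 8600 + 120 × (-29.8) = 8600 + (-3576) = 5024 ft.

5024 ft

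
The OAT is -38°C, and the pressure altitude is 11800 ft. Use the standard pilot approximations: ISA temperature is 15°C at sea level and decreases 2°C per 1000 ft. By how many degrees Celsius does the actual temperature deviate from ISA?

ISA temperature at 11800 ft = 15 − 2 × (11800/1000) = -8.6°C.
Deviation = OAT − ISA = -38 − (-8.6) = -29.4°C.

ISA-29.4°C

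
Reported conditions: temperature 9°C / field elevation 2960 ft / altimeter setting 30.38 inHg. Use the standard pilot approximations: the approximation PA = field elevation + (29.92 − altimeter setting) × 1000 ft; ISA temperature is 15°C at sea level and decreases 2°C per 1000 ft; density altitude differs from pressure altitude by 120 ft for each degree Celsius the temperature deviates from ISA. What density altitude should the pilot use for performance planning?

Pressure altitude = 2960 + (29.92 − 30.38) × 1000 = 2960 + (-460) = 2500 ft.
ISA temperature at 2500 ft = 15 − 2 × (2500/1000) = 10°C.
ISA deviation = 9 − 10 = -1°C.
Density altitude = 2500 + 120 × (-1) = 2380 ft.

2380 ft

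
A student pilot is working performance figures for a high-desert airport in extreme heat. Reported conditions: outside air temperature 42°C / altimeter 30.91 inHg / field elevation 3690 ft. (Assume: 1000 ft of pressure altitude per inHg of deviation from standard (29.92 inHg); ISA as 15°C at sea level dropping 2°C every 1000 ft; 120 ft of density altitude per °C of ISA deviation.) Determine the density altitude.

Pressure altitude = 3690 + (29.92 − 30.91) × 1000 = 3690 + (-990) = 2700 ft.
ISA temperature at 2700 ft = 15 − 2 × (2700/1000) = 9.6°C.
ISA deviation = 42 − 9.6 = +32.4°C.
Density altitude = 2700 + 120 × (32.4) = 6588 ft.

6588 ft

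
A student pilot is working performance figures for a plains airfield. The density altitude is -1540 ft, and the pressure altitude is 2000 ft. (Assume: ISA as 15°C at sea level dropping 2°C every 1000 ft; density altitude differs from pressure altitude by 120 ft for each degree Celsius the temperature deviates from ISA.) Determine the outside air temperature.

Density altitude − pressure altitude = -1540 − 2000 = -3540 ft.
At 120 ft/°C that is an ISA deviation of -3540/120 = -29.5°C.
ISA temperature at 2000 ft = 15 − 2 × (2000/1000) = 11°C.
OAT = ISA + deviation = 11 + (-29.5) = -18.5°C.

-18.5°C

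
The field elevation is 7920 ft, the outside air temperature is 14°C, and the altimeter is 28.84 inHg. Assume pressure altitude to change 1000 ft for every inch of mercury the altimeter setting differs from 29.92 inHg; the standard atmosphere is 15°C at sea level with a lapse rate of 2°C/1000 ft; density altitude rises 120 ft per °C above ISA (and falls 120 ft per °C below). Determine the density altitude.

11040 ft

Pressure altitude = 7920 + (29.92 − 28.84) × 1000 = 7920 + (+1080) = 9000 ft.
ISA temperature at 9000 ft = 15 − 2 × (9000/1000) = -3°C.
ISA deviation = 14 − (-3) = +17°C.
Density altitude = 9000 + 120 × (17) = 11040 ft.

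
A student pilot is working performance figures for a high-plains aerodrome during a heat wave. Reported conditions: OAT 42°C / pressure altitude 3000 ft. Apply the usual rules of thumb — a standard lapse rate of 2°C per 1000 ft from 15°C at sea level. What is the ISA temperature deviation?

ISA temperature at 3000 ft = 15 − 2 × (3000/1000) = 9°C.
Deviation = OAT − ISA = 42 − 9 = +33°C.

ISA+33°C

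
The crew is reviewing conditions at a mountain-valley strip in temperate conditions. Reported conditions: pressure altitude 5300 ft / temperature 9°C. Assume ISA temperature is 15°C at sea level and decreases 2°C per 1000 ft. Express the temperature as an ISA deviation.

ISA+4.6°C

ISA temperature at 5300 ft = 15 − 2 × (5300/1000) = 4.4°C.
Deviation = OAT − ISA = 9 − 4.4 = +4.6°C.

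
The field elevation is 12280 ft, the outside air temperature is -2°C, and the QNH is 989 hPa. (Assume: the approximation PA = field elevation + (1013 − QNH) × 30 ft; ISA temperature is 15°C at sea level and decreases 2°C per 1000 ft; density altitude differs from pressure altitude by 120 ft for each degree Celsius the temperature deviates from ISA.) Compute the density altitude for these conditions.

Pressure altitude = 12280 + (1013 − 989) × 30 = 12280 + (+720) = 13000 ft.
ISA temperature at 13000 ft = 15 − 2 × (13000/1000) = -11°C.
ISA deviation = -2 − (-11) = +9°C.
Density altitude = 13000 + 120 × (9) = 14080 ft.

14080 ft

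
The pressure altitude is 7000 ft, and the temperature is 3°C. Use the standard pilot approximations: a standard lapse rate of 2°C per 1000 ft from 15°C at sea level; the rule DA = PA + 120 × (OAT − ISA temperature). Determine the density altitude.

ISA temperature at 7000 ft = 15 − 2 × (7000/1000) = 1°C.
ISA deviation = 3 − 1 = +2°C.
Density altitude = 7000 + 120 × (2) = 7000 + (+240) = 7240 ft.

7240 ft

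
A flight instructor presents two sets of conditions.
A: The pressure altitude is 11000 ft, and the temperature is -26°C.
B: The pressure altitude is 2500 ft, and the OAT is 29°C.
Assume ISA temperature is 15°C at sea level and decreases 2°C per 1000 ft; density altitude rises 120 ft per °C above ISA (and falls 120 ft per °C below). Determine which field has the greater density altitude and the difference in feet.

A: ISA temp = -7°C, deviation -19°C, DA = 11000 + 120 × (-19) = 8720 ft.
B: ISA temp = 10°C, deviation +19°C, DA = 2500 + 120 × 19 = 4780 ft.
A is higher by 8720 − 4780 = 3940 ft.

A by 3940 ft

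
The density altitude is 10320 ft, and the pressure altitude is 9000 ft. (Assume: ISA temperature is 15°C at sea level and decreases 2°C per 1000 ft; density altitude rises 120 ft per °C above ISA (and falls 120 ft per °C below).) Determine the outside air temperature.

Density altitude − pressure altitude = 10320 − 9000 = +1320 ft.
At 120 ft/°C that is an ISA deviation of 1320/120 = +11°C.
ISA temperature at 9000 ft = 15 − 2 × (9000/1000) = -3°C.
OAT = ISA + deviation = -3 + (+11) = 8°C.

8°C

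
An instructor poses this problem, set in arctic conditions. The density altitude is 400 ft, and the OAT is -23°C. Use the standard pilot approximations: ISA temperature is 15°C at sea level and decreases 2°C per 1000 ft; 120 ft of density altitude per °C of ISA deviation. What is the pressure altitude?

4000 ft

DA = PA + 120 × (OAT − (15 − 2·PA/1000)) = PA + 120·OAT − 1800 + 0.24·PA = 1.24·PA + 120·OAT − 1800.
So 1.24·PA = 400 − 120 × (-23) + 1800 = 4960.
PA = 4960 / 1.24 = 4000 ft.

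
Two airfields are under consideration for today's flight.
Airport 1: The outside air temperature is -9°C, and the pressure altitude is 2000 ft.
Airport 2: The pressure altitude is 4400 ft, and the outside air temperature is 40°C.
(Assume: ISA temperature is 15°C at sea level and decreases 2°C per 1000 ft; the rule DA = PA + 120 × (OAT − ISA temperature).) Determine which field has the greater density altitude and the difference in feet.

Airport 2 by 8856 ft

Airport 1: ISA temp = 11°C, deviation -20°C, DA = 2000 + 120 × (-20) = -400 ft.
Airport 2: ISA temp = 6.2°C, deviation +33.8°C, DA = 4400 + 120 × 33.8 = 8456 ft.
Airport 2 is higher by 8456 − (-400) = 8856 ft.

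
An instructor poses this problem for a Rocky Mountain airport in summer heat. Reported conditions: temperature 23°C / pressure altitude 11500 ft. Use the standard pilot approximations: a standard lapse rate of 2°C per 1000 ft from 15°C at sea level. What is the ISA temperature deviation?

ISA temperature at 11500 ft = 15 − 2 × (11500/1000) = -8°C.
Deviation = OAT − ISA = 23 − (-8) = +31°C.

ISA+31°C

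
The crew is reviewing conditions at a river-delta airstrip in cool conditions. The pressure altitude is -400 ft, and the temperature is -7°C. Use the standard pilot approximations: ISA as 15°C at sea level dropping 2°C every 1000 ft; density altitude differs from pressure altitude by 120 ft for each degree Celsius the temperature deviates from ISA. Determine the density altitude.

-3136 ft

ISA temperature at -400 ft = 15 − 2 × (-400/1000) = 15.8°C.
ISA deviation = -7 − 15.8 = -22.8°C.
Density altitude = -400 + 120 × (-22.8) = -400 + (-2736) = -3136 ft.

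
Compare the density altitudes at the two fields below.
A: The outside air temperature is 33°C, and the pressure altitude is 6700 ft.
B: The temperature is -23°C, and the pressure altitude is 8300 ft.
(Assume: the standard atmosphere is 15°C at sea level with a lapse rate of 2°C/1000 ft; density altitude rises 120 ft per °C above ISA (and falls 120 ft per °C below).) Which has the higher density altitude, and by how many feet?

A by 4736 ft

A: ISA temp = 1.6°C, deviation +31.4°C, DA = 6700 + 120 × 31.4 = 10468 ft.
B: ISA temp = -1.6°C, deviation -21.4°C, DA = 8300 + 120 × (-21.4) = 5732 ft.
A is higher by 10468 − 5732 = 4736 ft.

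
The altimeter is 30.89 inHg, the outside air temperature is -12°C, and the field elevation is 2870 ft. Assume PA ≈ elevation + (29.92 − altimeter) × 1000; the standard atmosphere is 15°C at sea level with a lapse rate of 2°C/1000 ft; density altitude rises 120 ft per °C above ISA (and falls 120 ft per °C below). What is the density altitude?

Pressure altitude = 2870 + (29.92 − 30.89) × 1000 = 2870 + (-970) = 1900 ft.
ISA temperature at 1900 ft = 15 − 2 × (1900/1000) = 11.2°C.
ISA deviation = -12 − 11.2 = -23.2°C.
Density altitude = 1900 + 120 × (-23.2) = -884 ft.

-884 ft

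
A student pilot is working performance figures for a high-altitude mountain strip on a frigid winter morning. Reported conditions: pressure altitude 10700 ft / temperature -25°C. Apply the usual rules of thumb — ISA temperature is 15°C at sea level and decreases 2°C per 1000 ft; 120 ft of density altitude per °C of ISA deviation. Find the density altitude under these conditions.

ISA temperature at 10700 ft = 15 − 2 × (10700/1000) = -6.4°C.
ISA deviation = -25 − (-6.4) = -18.6°C.
Density altitude = 10700 + 120 × (-18.6) = 10700 + (-2232) = 8468 ft.

8468 ft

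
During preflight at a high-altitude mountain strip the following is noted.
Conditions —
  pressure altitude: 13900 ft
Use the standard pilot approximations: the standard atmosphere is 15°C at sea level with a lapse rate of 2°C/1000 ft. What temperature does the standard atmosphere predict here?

ISA temperature = 15 − 2 × (13900/1000) = 15 − 27.8 = -12.8°C.

-12.8°C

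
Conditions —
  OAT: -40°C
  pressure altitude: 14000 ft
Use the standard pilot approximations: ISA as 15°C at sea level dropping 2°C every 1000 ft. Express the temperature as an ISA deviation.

ISA-27°C

ISA temperature at 14000 ft = 15 − 2 × (14000/1000) = -13°C.
Deviation = OAT − ISA = -40 − (-13) = -27°C.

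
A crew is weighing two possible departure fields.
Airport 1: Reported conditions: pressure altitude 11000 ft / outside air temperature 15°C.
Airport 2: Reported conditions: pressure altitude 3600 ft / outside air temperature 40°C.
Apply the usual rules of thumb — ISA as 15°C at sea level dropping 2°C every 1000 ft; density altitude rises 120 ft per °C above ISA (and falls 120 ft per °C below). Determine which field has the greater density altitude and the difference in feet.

Airport 1: ISA temp = -7°C, deviation +22°C, DA = 11000 + 120 × 22 = 13640 ft.
Airport 2: ISA temp = 7.8°C, deviation +32.2°C, DA = 3600 + 120 × 32.2 = 7464 ft.
Airport 1 is higher by 13640 − 7464 = 6176 ft.

Airport 1 by 6176 ft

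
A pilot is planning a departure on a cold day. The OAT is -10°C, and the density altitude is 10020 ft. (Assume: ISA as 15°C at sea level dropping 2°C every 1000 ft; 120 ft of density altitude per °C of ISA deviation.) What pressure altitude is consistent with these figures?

10500 ft

DA = PA + 120 × (OAT − (15 − 2·PA/1000)) = PA + 120·OAT − 1800 + 0.24·PA = 1.24·PA + 120·OAT − 1800.
So 1.24·PA = 10020 − 120 × (-10) + 1800 = 13020.
PA = 13020 / 1.24 = 10500 ft.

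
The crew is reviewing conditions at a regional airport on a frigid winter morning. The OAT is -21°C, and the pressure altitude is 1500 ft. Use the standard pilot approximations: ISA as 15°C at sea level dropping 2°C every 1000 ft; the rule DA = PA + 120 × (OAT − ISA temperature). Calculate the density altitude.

-2460 ft

ISA temperature at 1500 ft = 15 − 2 × (1500/1000) = 12°C.
ISA deviation = -21 − 12 = -33°C.
Density altitude = 1500 + 120 × (-33) = 1500 + (-3960) = -2460 ft.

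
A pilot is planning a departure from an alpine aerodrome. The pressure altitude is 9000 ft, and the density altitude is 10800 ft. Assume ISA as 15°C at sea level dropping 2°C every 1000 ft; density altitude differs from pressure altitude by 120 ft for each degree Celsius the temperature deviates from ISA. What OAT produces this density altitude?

Density altitude − pressure altitude = 10800 − 9000 = +1800 ft.
At 120 ft/°C that is an ISA deviation of 1800/120 = +15°C.
ISA temperature at 9000 ft = 15 − 2 × (9000/1000) = -3°C.
OAT = ISA + deviation = -3 + (+15) = 12°C.

12°C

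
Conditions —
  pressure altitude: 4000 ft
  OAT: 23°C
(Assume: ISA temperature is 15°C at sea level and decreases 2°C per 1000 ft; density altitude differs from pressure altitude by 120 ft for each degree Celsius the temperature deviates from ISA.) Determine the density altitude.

5920 ft

ISA temperature at 4000 ft = 15 − 2 × (4000/1000) = 7°C.
ISA deviation = 23 − 7 = +16°C.
Density altitude = 4000 + 120 × (16) = 4000 + (+1920) = 5920 ft.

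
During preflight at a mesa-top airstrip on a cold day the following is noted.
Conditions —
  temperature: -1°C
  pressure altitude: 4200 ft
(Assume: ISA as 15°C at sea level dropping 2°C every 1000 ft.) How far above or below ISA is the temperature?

ISA-7.6°C

ISA temperature at 4200 ft = 15 − 2 × (4200/1000) = 6.6°C.
Deviation = OAT − ISA = -1 − 6.6 = -7.6°C.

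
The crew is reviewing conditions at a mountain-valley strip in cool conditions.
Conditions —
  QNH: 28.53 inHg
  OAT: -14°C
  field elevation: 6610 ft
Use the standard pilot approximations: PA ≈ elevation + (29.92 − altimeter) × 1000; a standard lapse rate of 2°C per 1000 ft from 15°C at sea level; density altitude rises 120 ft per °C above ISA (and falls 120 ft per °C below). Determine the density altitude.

6440 ft

Pressure altitude = 6610 + (29.92 − 28.53) × 1000 = 6610 + (+1390) = 8000 ft.
ISA temperature at 8000 ft = 15 − 2 × (8000/1000) = -1°C.
ISA deviation = -14 − (-1) = -13°C.
Density altitude = 8000 + 120 × (-13) = 6440 ft.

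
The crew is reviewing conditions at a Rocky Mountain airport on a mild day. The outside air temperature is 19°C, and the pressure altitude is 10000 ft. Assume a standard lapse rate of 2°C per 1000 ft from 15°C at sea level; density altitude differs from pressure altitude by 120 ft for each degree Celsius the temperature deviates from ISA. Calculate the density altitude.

12880 ft

ISA temperature at 10000 ft = 15 − 2 × (10000/1000) = -5°C.
ISA deviation = 19 − (-5) = +24°C.
Density altitude = 10000 + 120 × (24) = 10000 + (+2880) = 12880 ft.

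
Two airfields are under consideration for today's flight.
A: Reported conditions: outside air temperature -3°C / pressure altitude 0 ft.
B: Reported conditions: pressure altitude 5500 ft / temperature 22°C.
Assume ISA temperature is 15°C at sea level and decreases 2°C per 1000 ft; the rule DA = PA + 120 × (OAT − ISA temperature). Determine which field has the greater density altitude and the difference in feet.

B by 9820 ft

A: ISA temp = 15°C, deviation -18°C, DA = 0 + 120 × (-18) = -2160 ft.
B: ISA temp = 4°C, deviation +18°C, DA = 5500 + 120 × 18 = 7660 ft.
B is higher by 7660 − (-2160) = 9820 ft.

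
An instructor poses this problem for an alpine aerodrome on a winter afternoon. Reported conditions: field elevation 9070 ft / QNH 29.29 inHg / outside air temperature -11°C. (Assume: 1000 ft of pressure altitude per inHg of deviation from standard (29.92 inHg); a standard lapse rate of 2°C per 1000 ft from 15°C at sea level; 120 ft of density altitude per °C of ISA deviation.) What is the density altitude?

8908 ft

Pressure altitude = 9070 + (29.92 − 29.29) × 1000 = 9070 + (+630) = 9700 ft.
ISA temperature at 9700 ft = 15 − 2 × (9700/1000) = -4.4°C.
ISA deviation = -11 − (-4.4) = -6.6°C.
Density altitude = 9700 + 120 × (-6.6) = 8908 ft.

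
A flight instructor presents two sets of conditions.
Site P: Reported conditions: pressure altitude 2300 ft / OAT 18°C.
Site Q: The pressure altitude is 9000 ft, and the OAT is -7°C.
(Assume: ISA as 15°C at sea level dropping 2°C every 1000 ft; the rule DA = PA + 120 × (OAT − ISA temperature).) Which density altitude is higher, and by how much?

Site Q by 5308 ft

Site P: ISA temp = 10.4°C, deviation +7.6°C, DA = 2300 + 120 × 7.6 = 3212 ft.
Site Q: ISA temp = -3°C, deviation -4°C, DA = 9000 + 120 × (-4) = 8520 ft.
Site Q is higher by 8520 − 3212 = 5308 ft.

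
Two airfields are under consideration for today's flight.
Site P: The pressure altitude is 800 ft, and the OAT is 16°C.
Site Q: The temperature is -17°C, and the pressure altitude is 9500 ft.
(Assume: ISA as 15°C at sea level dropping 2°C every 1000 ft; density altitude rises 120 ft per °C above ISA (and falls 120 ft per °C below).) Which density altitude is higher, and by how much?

Site P: ISA temp = 13.4°C, deviation +2.6°C, DA = 800 + 120 × 2.6 = 1112 ft.
Site Q: ISA temp = -4°C, deviation -13°C, DA = 9500 + 120 × (-13) = 7940 ft.
Site Q is higher by 7940 − 1112 = 6828 ft.

Site Q by 6828 ft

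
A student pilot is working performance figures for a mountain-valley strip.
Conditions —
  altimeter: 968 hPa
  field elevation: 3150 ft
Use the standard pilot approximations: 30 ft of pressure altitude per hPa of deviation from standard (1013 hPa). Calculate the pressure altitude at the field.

4500 ft

Pressure correction = (1013 − 968) × 30 = +1350 ft.
Pressure altitude = 3150 + (+1350) = 4500 ft.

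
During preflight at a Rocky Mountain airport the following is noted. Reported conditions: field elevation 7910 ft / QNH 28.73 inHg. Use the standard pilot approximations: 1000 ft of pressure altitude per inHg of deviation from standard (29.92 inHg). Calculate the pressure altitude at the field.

Pressure correction = (29.92 − 28.73) × 1000 = +1190 ft.
Pressure altitude = 7910 + (+1190) = 9100 ft.

9100 ft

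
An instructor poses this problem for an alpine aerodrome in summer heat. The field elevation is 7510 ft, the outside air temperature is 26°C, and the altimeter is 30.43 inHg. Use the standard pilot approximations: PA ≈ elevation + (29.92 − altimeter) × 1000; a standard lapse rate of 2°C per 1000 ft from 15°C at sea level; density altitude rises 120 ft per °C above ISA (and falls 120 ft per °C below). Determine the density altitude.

Pressure altitude = 7510 + (29.92 − 30.43) × 1000 = 7510 + (-510) = 7000 ft.
ISA temperature at 7000 ft = 15 − 2 × (7000/1000) = 1°C.
ISA deviation = 26 − 1 = +25°C.
Density altitude = 7000 + 120 × (25) = 10000 ft.

10000 ft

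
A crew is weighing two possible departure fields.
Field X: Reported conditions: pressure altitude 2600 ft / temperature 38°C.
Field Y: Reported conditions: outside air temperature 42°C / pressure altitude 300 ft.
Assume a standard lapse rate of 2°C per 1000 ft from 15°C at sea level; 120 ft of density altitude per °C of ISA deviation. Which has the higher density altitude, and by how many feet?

Field X: ISA temp = 9.8°C, deviation +28.2°C, DA = 2600 + 120 × 28.2 = 5984 ft.
Field Y: ISA temp = 14.4°C, deviation +27.6°C, DA = 300 + 120 × 27.6 = 3612 ft.
Field X is higher by 5984 − 3612 = 2372 ft.

Field X by 2372 ft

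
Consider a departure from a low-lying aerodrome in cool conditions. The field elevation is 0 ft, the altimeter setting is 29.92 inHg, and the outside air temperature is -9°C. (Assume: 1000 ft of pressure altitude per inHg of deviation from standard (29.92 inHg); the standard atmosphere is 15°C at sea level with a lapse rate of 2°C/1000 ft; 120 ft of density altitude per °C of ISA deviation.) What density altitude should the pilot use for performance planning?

-2880 ft

Pressure altitude = 0 + (29.92 − 29.92) × 1000 = 0 + (0) = 0 ft.
ISA temperature at 0 ft = 15 − 2 × (0/1000) = 15°C.
ISA deviation = -9 − 15 = -24°C.
Density altitude = 0 + 120 × (-24) = -2880 ft.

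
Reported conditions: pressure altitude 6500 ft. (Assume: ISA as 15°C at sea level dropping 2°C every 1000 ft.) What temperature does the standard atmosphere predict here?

ISA temperature = 15 − 2 × (6500/1000) = 15 − 13 = 2°C.

2°C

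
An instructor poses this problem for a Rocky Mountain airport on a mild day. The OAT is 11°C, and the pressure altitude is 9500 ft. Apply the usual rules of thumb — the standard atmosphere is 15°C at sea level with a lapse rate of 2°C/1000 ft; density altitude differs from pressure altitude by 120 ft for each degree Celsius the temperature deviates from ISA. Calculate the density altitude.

ISA temperature at 9500 ft = 15 − 2 × (9500/1000) = -4°C.
ISA deviation = 11 − (-4) = +15°C.
Density altitude = 9500 + 120 × (15) = 9500 + (+1800) = 11300 ft.

11300 ft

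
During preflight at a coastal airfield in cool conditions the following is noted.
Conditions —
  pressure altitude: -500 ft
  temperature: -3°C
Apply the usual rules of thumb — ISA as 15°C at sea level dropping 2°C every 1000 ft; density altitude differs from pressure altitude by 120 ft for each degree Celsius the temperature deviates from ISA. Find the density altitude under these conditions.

-2780 ft

ISA temperature at -500 ft = 15 − 2 × (-500/1000) = 16°C.
ISA deviation = -3 − 16 = -19°C.
Density altitude = -500 + 120 × (-19) = -500 + (-2280) = -2780 ft.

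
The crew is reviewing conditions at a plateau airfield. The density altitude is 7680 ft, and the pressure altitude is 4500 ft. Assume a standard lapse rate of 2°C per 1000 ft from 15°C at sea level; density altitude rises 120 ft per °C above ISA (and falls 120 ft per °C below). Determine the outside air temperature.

32.5°C

Density altitude − pressure altitude = 7680 − 4500 = +3180 ft.
At 120 ft/°C that is an ISA deviation of 3180/120 = +26.5°C.
ISA temperature at 4500 ft = 15 − 2 × (4500/1000) = 6°C.
OAT = ISA + deviation = 6 + (+26.5) = 32.5°C.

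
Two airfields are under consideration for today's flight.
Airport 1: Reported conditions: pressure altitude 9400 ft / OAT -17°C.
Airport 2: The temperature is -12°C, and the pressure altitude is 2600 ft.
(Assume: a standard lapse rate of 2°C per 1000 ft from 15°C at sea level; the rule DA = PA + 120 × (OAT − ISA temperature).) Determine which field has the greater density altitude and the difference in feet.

Airport 1: ISA temp = -3.8°C, deviation -13.2°C, DA = 9400 + 120 × (-13.2) = 7816 ft.
Airport 2: ISA temp = 9.8°C, deviation -21.8°C, DA = 2600 + 120 × (-21.8) = -16 ft.
Airport 1 is higher by 7816 − (-16) = 7832 ft.

Airport 1 by 7832 ft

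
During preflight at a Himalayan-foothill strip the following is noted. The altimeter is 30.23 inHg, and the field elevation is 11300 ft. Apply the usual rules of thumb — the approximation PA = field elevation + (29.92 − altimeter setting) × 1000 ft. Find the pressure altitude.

Pressure correction = (29.92 − 30.23) × 1000 = -310 ft.
Pressure altitude = 11300 + (-310) = 10990 ft.

10990 ft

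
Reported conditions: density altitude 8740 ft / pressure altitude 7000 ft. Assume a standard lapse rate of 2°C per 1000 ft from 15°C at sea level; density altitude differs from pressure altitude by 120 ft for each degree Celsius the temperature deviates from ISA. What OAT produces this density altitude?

15.5°C

Density altitude − pressure altitude = 8740 − 7000 = +1740 ft.
At 120 ft/°C that is an ISA deviation of 1740/120 = +14.5°C.
ISA temperature at 7000 ft = 15 − 2 × (7000/1000) = 1°C.
OAT = ISA + deviation = 1 + (+14.5) = 15.5°C.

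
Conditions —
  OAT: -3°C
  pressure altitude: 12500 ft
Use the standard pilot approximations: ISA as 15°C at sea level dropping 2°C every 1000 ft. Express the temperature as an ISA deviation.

ISA temperature at 12500 ft = 15 − 2 × (12500/1000) = -10°C.
Deviation = OAT − ISA = -3 − (-10) = +7°C.

ISA+7°C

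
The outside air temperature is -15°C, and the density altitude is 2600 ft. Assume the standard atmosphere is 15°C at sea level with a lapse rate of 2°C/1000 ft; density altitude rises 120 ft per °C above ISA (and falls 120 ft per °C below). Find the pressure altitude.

DA = PA + 120 × (OAT − (15 − 2·PA/1000)) = PA + 120·OAT − 1800 + 0.24·PA = 1.24·PA + 120·OAT − 1800.
So 1.24·PA = 2600 − 120 × (-15) + 1800 = 6200.
PA = 6200 / 1.24 = 5000 ft.

5000 ft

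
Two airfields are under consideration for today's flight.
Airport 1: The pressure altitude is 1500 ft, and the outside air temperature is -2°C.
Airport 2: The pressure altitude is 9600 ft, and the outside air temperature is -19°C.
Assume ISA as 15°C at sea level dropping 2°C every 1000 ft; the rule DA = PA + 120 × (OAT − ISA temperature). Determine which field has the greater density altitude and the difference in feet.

Airport 2 by 8004 ft

Airport 1: ISA temp = 12°C, deviation -14°C, DA = 1500 + 120 × (-14) = -180 ft.
Airport 2: ISA temp = -4.2°C, deviation -14.8°C, DA = 9600 + 120 × (-14.8) = 7824 ft.
Airport 2 is higher by 7824 − (-180) = 8004 ft.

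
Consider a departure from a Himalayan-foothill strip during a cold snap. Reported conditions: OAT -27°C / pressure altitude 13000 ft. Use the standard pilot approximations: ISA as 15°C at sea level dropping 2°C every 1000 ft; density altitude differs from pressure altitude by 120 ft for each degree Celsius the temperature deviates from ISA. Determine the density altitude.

ISA temperature at 13000 ft = 15 − 2 × (13000/1000) = -11°C.
ISA deviation = -27 − (-11) = -16°C.
Density altitude = 13000 + 120 × (-16) = 13000 + (-1920) = 11080 ft.

11080 ft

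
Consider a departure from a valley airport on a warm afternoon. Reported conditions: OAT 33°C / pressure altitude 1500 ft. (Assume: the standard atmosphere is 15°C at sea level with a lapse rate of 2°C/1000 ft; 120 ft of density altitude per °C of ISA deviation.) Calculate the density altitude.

ISA temperature at 1500 ft = 15 − 2 × (1500/1000) = 12°C.
ISA deviation = 33 − 12 = +21°C.
Density altitude = 1500 + 120 × (21) = 1500 + (+2520) = 4020 ft.

4020 ft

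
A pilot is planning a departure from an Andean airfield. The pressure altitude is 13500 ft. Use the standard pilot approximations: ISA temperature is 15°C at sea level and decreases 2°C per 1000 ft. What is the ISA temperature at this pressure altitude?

ISA temperature = 15 − 2 × (13500/1000) = 15 − 27 = -12°C.

-12°C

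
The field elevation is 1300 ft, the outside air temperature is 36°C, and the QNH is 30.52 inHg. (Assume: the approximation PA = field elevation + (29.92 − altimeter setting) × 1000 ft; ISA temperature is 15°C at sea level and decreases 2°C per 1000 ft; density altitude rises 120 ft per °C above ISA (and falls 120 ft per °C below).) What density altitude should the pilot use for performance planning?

3388 ft

Pressure altitude = 1300 + (29.92 − 30.52) × 1000 = 1300 + (-600) = 700 ft.
ISA temperature at 700 ft = 15 − 2 × (700/1000) = 13.6°C.
ISA deviation = 36 − 13.6 = +22.4°C.
Density altitude = 700 + 120 × (22.4) = 3388 ft.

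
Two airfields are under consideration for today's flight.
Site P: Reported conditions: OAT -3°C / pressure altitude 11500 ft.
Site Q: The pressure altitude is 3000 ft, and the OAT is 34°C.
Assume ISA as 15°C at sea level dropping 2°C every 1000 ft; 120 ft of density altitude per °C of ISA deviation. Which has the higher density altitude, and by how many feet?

Site P by 6100 ft

Site P: ISA temp = -8°C, deviation +5°C, DA = 11500 + 120 × 5 = 12100 ft.
Site Q: ISA temp = 9°C, deviation +25°C, DA = 3000 + 120 × 25 = 6000 ft.
Site P is higher by 12100 − 6000 = 6100 ft.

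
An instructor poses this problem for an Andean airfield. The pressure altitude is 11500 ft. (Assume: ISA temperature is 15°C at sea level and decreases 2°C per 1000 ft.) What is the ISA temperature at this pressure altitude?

-8°C

ISA temperature = 15 − 2 × (11500/1000) = 15 − 23 = -8°C.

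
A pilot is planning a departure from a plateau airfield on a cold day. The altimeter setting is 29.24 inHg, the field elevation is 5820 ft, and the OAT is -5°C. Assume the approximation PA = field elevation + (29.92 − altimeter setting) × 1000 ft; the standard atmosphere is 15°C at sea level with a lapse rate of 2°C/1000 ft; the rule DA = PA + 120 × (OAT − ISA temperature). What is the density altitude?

5660 ft

Pressure altitude = 5820 + (29.92 − 29.24) × 1000 = 5820 + (+680) = 6500 ft.
ISA temperature at 6500 ft = 15 − 2 × (6500/1000) = 2°C.
ISA deviation = -5 − 2 = -7°C.
Density altitude = 6500 + 120 × (-7) = 5660 ft.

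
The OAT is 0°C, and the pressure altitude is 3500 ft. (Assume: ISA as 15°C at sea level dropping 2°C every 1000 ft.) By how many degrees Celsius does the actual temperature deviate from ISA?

ISA-8°C

ISA temperature at 3500 ft = 15 − 2 × (3500/1000) = 8°C.
Deviation = OAT − ISA = 0 − 8 = -8°C.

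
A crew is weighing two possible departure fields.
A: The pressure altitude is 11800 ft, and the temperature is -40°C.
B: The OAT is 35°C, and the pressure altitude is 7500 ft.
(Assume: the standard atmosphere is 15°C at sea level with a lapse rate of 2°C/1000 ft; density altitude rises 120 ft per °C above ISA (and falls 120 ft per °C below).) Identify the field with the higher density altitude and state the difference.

A: ISA temp = -8.6°C, deviation -31.4°C, DA = 11800 + 120 × (-31.4) = 8032 ft.
B: ISA temp = 0°C, deviation +35°C, DA = 7500 + 120 × 35 = 11700 ft.
B is higher by 11700 − 8032 = 3668 ft.

B by 3668 ft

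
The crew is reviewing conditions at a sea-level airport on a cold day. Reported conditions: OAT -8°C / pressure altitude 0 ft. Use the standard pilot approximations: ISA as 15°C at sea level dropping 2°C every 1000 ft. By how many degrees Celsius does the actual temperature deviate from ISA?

ISA temperature at 0 ft = 15 − 2 × (0/1000) = 15°C.
Deviation = OAT − ISA = -8 − 15 = -23°C.

ISA-23°C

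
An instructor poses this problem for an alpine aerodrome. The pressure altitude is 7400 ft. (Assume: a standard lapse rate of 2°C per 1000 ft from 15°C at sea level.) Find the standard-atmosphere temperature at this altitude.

0.2°C

ISA temperature = 15 − 2 × (7400/1000) = 15 − 14.8 = 0.2°C.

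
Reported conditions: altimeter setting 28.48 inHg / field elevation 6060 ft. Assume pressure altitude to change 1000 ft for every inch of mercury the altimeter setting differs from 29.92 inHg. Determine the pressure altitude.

Pressure correction = (29.92 − 28.48) × 1000 = +1440 ft.
Pressure altitude = 6060 + (+1440) = 7500 ft.

7500 ft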